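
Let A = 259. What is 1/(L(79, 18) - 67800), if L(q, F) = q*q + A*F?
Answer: -1/56897 ≈ -1.7576e-5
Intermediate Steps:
L(q, F) = q² + 259*F (L(q, F) = q*q + 259*F = q² + 259*F)
1/(L(79, 18) - 67800) = 1/((79² + 259*18) - 67800) = 1/((6241 + 4662) - 67800) = 1/(10903 - 67800) = 1/(-56897) = -1/56897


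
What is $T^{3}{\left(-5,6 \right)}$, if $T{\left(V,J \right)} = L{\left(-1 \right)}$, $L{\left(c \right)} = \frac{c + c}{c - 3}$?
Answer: $\frac{1}{8} \approx 0.125$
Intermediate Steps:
$L{\left(c \right)} = \frac{2 c}{-3 + c}$
$T{\left(V,J \right)} = \frac{1}{2}$ ($T{\left(V,J \right)} = 2 \left(-1\right) \frac{1}{-3 - 1} = 2 \left(-1\right) \frac{1}{-4} = 2 \left(-1\right) \left(- \frac{1}{4}\right) = \frac{1}{2}$)
$T^{3}{\left(-5,6 \right)} = \left(\frac{1}{2}\right)^{3} = \frac{1}{8}$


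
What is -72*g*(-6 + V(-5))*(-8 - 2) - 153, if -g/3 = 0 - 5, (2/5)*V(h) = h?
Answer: -199953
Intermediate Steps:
V(h) = 5*h/2
g = 15 (g = -3*(0 - 5) = -3*(-5) = 15)
-72*g*(-6 + V(-5))*(-8 - 2) - 153 = -1080*(-6 + (5/2)*(-5))*(-8 - 2) - 153 = -1080*(-6 - 25/2)*(-10) - 153 = -1080*(-37/2*(-10)) - 153 = -1080*185 - 153 = -72*2775 - 153 = -199800 - 153 = -199953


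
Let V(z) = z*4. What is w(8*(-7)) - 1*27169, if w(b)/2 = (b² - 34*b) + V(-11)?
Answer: -17177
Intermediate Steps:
V(z) = 4*z
w(b) = -88 - 68*b + 2*b² (w(b) = 2*((b² - 34*b) + 4*(-11)) = 2*((b² - 34*b) - 44) = 2*(-44 + b² - 34*b) = -88 - 68*b + 2*b²)
w(8*(-7)) - 1*27169 = (-88 - 544*(-7) + 2*(8*(-7))²) - 1*27169 = (-88 - 68*(-56) + 2*(-56)²) - 27169 = (-88 + 3808 + 2*3136) - 27169 = (-88 + 3808 + 6272) - 27169 = 9992 - 27169 = -17177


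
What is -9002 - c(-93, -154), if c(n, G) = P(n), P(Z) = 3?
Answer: -9005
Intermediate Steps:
c(n, G) = 3
-9002 - c(-93, -154) = -9002 - 1*3 = -9002 - 3 = -9005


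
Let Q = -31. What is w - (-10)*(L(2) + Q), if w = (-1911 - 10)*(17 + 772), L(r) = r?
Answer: -1515959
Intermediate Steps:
w = -1515669 (w = -1921*789 = -1515669)
w - (-10)*(L(2) + Q) = -1515669 - (-10)*(2 - 31) = -1515669 - (-10)*(-29) = -1515669 - 1*290 = -1515669 - 290 = -1515959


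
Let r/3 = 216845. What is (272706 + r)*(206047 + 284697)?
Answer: 453074981304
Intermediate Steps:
r = 650535 (r = 3*216845 = 650535)
(272706 + r)*(206047 + 284697) = (272706 + 650535)*(206047 + 284697) = 923241*490744 = 453074981304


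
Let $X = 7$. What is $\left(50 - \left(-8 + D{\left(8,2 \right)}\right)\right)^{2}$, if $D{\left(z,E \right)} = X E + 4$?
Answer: $1600$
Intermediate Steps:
$D{\left(z,E \right)} = 4 + 7 E$ ($D{\left(z,E \right)} = 7 E + 4 = 4 + 7 E$)
$\left(50 - \left(-8 + D{\left(8,2 \right)}\right)\right)^{2} = \left(50 + \left(\left(36 - 28\right) - \left(4 + 7 \cdot 2\right)\right)\right)^{2} = \left(50 + \left(8 - \left(4 + 14\right)\right)\right)^{2} = \left(50 + \left(8 - 18\right)\right)^{2} = \left(50 - 10\right)^{2} = 40^{2} = 1600$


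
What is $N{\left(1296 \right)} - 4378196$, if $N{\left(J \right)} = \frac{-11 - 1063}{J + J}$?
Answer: $- \frac{1891380851}{432} \approx -4.3782 \cdot 10^{6}$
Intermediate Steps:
$N{\left(J \right)} = - \frac{537}{J}$ ($N{\left(J \right)} = - \frac{1074}{2 J} = - 1074 \frac{1}{2 J} = - \frac{537}{J}$)
$N{\left(1296 \right)} - 4378196 = - \frac{537}{1296} - 4378196 = \left(-537\right) \frac{1}{1296} - 4378196 = - \frac{179}{432} - 4378196 = - \frac{1891380851}{432}$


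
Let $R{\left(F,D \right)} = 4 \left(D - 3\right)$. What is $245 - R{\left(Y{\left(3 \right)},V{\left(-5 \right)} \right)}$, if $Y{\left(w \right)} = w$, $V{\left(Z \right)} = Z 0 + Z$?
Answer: $277$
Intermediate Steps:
$V{\left(Z \right)} = Z$ ($V{\left(Z \right)} = 0 + Z = Z$)
$R{\left(F,D \right)} = -12 + 4 D$ ($R{\left(F,D \right)} = 4 \left(-3 + D\right) = -12 + 4 D$)
$245 - R{\left(Y{\left(3 \right)},V{\left(-5 \right)} \right)} = 245 - \left(-12 + 4 \left(-5\right)\right) = 245 - \left(-12 - 20\right) = 245 - -32 = 245 + 32 = 277$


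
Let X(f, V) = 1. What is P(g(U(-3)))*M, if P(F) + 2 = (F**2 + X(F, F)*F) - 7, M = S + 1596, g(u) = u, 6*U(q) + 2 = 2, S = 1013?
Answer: -23481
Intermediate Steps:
U(q) = 0 (U(q) = -1/3 + (1/6)*2 = -1/3 + 1/3 = 0)
M = 2609 (M = 1013 + 1596 = 2609)
P(F) = -9 + F + F**2 (P(F) = -2 + ((F**2 + 1*F) - 7) = -2 + ((F**2 + F) - 7) = -2 + ((F + F**2) - 7) = -2 + (-7 + F + F**2) = -9 + F + F**2)
P(g(U(-3)))*M = (-9 + 0 + 0**2)*2609 = (-9 + 0 + 0)*2609 = -9*2609 = -23481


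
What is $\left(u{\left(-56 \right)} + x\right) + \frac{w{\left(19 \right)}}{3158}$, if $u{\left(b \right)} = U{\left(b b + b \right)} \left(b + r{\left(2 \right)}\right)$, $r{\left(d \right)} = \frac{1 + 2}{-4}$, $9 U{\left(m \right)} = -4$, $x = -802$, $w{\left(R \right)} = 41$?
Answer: $- \frac{22077209}{28422} \approx -776.76$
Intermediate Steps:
$U{\left(m \right)} = - \frac{4}{9}$ ($U{\left(m \right)} = \frac{1}{9} \left(-4\right) = - \frac{4}{9}$)
$r{\left(d \right)} = - \frac{3}{4}$ ($r{\left(d \right)} = 3 \left(- \frac{1}{4}\right) = - \frac{3}{4}$)
$u{\left(b \right)} = \frac{1}{3} - \frac{4 b}{9}$ ($u{\left(b \right)} = - \frac{4 \left(b - \frac{3}{4}\right)}{9} = - \frac{4 \left(- \frac{3}{4} + b\right)}{9} = \frac{1}{3} - \frac{4 b}{9}$)
$\left(u{\left(-56 \right)} + x\right) + \frac{w{\left(19 \right)}}{3158} = \left(\left(\frac{1}{3} - - \frac{224}{9}\right) - 802\right) + \frac{41}{3158} = \left(\left(\frac{1}{3} + \frac{224}{9}\right) - 802\right) + 41 \cdot \frac{1}{3158} = \left(\frac{227}{9} - 802\right) + \frac{41}{3158} = - \frac{6991}{9} + \frac{41}{3158} = - \frac{22077209}{28422}$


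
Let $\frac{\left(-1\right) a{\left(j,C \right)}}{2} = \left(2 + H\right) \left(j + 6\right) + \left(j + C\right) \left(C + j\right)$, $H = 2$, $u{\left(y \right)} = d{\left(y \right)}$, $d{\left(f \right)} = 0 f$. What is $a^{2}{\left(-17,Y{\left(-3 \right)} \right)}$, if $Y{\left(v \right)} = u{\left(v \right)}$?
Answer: $240100$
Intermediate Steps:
$d{\left(f \right)} = 0$
$u{\left(y \right)} = 0$
$Y{\left(v \right)} = 0$
$a{\left(j,C \right)} = -48 - 8 j - 2 \left(C + j\right)^{2}$ ($a{\left(j,C \right)} = - 2 \left(\left(2 + 2\right) \left(j + 6\right) + \left(j + C\right) \left(C + j\right)\right) = - 2 \left(4 \left(6 + j\right) + \left(C + j\right) \left(C + j\right)\right) = - 2 \left(\left(24 + 4 j\right) + \left(C + j\right)^{2}\right) = - 2 \left(24 + \left(C + j\right)^{2} + 4 j\right) = -48 - 8 j - 2 \left(C + j\right)^{2}$)
$a^{2}{\left(-17,Y{\left(-3 \right)} \right)} = \left(-48 - -136 - 2 \left(0 - 17\right)^{2}\right)^{2} = \left(-48 + 136 - 2 \left(-17\right)^{2}\right)^{2} = \left(-48 + 136 - 578\right)^{2} = \left(-490\right)^{2} = 240100$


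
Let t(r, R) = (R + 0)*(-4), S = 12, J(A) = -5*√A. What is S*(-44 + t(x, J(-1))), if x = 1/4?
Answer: -528 + 240*I ≈ -528.0 + 240.0*I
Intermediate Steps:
x = ¼ ≈ 0.25000
t(r, R) = -4*R (t(r, R) = R*(-4) = -4*R)
S*(-44 + t(x, J(-1))) = 12*(-44 - (-20)*√(-1)) = 12*(-44 - (-20)*I) = 12*(-44 + 20*I) = -528 + 240*I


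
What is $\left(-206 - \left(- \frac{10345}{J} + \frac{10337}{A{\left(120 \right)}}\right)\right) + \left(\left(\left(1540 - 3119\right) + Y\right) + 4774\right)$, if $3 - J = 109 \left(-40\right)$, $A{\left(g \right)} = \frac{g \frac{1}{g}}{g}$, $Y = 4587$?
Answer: $- \frac{5378975287}{4363} \approx -1.2329 \cdot 10^{6}$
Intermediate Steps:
$A{\left(g \right)} = \frac{1}{g}$ ($A{\left(g \right)} = 1 \frac{1}{g} = \frac{1}{g}$)
$J = 4363$ ($J = 3 - 109 \left(-40\right) = 3 - -4360 = 3 + 4360 = 4363$)
$\left(-206 - \left(- \frac{10345}{J} + \frac{10337}{A{\left(120 \right)}}\right)\right) + \left(\left(\left(1540 - 3119\right) + Y\right) + 4774\right) = \left(-206 + \left(\frac{10345}{4363} - \frac{10337}{\frac{1}{120}}\right)\right) + \left(\left(\left(1540 - 3119\right) + 4587\right) + 4774\right) = \left(-206 + \left(10345 \cdot \frac{1}{4363} - 10337 \frac{1}{\frac{1}{120}}\right)\right) + \left(\left(-1579 + 4587\right) + 4774\right) = \left(-206 + \left(\frac{10345}{4363} - 1240440\right)\right) + \left(3008 + 4774\right) = \left(-206 + \left(\frac{10345}{4363} - 1240440\right)\right) + 7782 = \left(-206 - \frac{5412029375}{4363}\right) + 7782 = - \frac{5412928153}{4363} + 7782 = - \frac{5378975287}{4363}$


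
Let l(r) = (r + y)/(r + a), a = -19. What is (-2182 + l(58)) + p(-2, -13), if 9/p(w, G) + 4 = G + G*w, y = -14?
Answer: -85015/39 ≈ -2179.9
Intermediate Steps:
p(w, G) = 9/(-4 + G + G*w) (p(w, G) = 9/(-4 + (G + G*w)) = 9/(-4 + G + G*w))
l(r) = (-14 + r)/(-19 + r) (l(r) = (r - 14)/(r - 19) = (-14 + r)/(-19 + r))
(-2182 + l(58)) + p(-2, -13) = (-2182 + (-14 + 58)/(-19 + 58)) + 9/(-4 - 13 - 13*(-2)) = (-2182 + 44/39) + 9/(-4 - 13 + 26) = (-2182 + (1/39)*44) + 9/9 = (-2182 + 44/39) + 9*(⅑) = -85054/39 + 1 = -85015/39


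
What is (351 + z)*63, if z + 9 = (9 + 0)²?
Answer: 26649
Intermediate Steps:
z = 72 (z = -9 + (9 + 0)² = -9 + 9² = -9 + 81 = 72)
(351 + z)*63 = (351 + 72)*63 = 423*63 = 26649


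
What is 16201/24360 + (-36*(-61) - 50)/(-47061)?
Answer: 33817081/54590760 ≈ 0.61946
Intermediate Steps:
16201/24360 + (-36*(-61) - 50)/(-47061) = 16201*(1/24360) + (2196 - 50)*(-1/47061) = 16201/24360 + 2146*(-1/47061) = 16201/24360 - 2146/47061 = 33817081/54590760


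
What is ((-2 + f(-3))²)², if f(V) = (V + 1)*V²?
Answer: 160000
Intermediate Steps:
f(V) = V²*(1 + V) (f(V) = (1 + V)*V² = V²*(1 + V))
((-2 + f(-3))²)² = ((-2 + (-3)²*(1 - 3))²)² = ((-2 + 9*(-2))²)² = ((-2 - 18)²)² = ((-20)²)² = 400² = 160000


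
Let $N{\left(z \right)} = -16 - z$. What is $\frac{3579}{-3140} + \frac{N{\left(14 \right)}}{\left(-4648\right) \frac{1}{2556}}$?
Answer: $\frac{28017501}{1824340} \approx 15.358$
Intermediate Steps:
$\frac{3579}{-3140} + \frac{N{\left(14 \right)}}{\left(-4648\right) \frac{1}{2556}} = \frac{3579}{-3140} + \frac{-16 - 14}{\left(-4648\right) \frac{1}{2556}} = 3579 \left(- \frac{1}{3140}\right) + \frac{-16 - 14}{\left(-4648\right) \frac{1}{2556}} = - \frac{3579}{3140} - \frac{30}{- \frac{1162}{639}} = - \frac{3579}{3140} - - \frac{9585}{581} = - \frac{3579}{3140} + \frac{9585}{581} = \frac{28017501}{1824340}$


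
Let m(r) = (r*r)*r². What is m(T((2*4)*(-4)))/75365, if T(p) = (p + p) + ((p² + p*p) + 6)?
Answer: 3136478402000/15073 ≈ 2.0809e+8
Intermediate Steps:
T(p) = 6 + 2*p + 2*p² (T(p) = 2*p + ((p² + p²) + 6) = 2*p + (2*p² + 6) = 2*p + (6 + 2*p²) = 6 + 2*p + 2*p²)
m(r) = r⁴ (m(r) = r²*r² = r⁴)
m(T((2*4)*(-4)))/75365 = (6 + 2*((2*4)*(-4)) + 2*((2*4)*(-4))²)⁴/75365 = (6 + 2*(8*(-4)) + 2*(8*(-4))²)⁴*(1/75365) = (6 + 2*(-32) + 2*(-32)²)⁴*(1/75365) = (6 - 64 + 2*1024)⁴*(1/75365) = (6 - 64 + 2048)⁴*(1/75365) = 1990⁴*(1/75365) = 15682392010000*(1/75365) = 3136478402000/15073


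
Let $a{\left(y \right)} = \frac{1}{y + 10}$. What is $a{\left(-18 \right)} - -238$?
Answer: $\frac{1903}{8} \approx 237.88$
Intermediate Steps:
$a{\left(y \right)} = \frac{1}{10 + y}$
$a{\left(-18 \right)} - -238 = \frac{1}{10 - 18} - -238 = \frac{1}{-8} + 238 = - \frac{1}{8} + 238 = \frac{1903}{8}$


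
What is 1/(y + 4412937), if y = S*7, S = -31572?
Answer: 1/4191933 ≈ 2.3855e-7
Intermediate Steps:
y = -221004 (y = -31572*7 = -221004)
1/(y + 4412937) = 1/(-221004 + 4412937) = 1/4191933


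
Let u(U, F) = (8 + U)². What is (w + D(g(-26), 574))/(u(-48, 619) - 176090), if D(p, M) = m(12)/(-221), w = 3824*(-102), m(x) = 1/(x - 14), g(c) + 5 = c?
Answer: 34480243/15424916 ≈ 2.2354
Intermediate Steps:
g(c) = -5 + c
m(x) = 1/(-14 + x)
w = -390048
D(p, M) = 1/442 (D(p, M) = 1/((-14 + 12)*(-221)) = -1/221/(-2) = -½*(-1/221) = 1/442)
(w + D(g(-26), 574))/(u(-48, 619) - 176090) = (-390048 + 1/442)/((8 - 48)² - 176090) = -172401215/(442*((-40)² - 176090)) = -172401215/(442*(1600 - 176090)) = -172401215/442/(-174490) = -172401215/442*(-1/174490) = 34480243/15424916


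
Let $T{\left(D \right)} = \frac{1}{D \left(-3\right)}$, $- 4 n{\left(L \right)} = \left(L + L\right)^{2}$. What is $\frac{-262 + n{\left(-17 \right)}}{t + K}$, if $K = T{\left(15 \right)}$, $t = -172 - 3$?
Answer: $\frac{24795}{7876} \approx 3.1482$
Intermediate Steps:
$t = -175$ ($t = -172 - 3 = -175$)
$n{\left(L \right)} = - L^{2}$ ($n{\left(L \right)} = - \frac{\left(L + L\right)^{2}}{4} = - \frac{\left(2 L\right)^{2}}{4} = - \frac{4 L^{2}}{4} = - L^{2}$)
$T{\left(D \right)} = - \frac{1}{3 D}$ ($T{\left(D \right)} = \frac{1}{\left(-3\right) D} = - \frac{1}{3 D}$)
$K = - \frac{1}{45}$ ($K = - \frac{1}{3 \cdot 15} = \left(- \frac{1}{3}\right) \frac{1}{15} = - \frac{1}{45} \approx -0.022222$)
$\frac{-262 + n{\left(-17 \right)}}{t + K} = \frac{-262 - \left(-17\right)^{2}}{-175 - \frac{1}{45}} = \frac{-262 - 289}{- \frac{7876}{45}} = \left(-262 - 289\right) \left(- \frac{45}{7876}\right) = \left(-551\right) \left(- \frac{45}{7876}\right) = \frac{24795}{7876}$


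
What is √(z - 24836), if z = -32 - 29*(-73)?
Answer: I*√22751 ≈ 150.83*I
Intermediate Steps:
z = 2085 (z = -32 + 2117 = 2085)
√(z - 24836) = √(2085 - 24836) = √(-22751) = I*√22751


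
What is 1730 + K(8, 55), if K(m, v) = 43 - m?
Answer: 1765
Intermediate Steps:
1730 + K(8, 55) = 1730 + (43 - 1*8) = 1730 + (43 - 8) = 1730 + 35 = 1765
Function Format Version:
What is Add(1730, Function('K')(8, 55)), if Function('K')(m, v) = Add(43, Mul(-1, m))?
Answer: 1765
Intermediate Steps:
Add(1730, Function('K')(8, 55)) = Add(1730, Add(43, Mul(-1, 8))) = Add(1730, Add(43, -8)) = Add(1730, 35) = 1765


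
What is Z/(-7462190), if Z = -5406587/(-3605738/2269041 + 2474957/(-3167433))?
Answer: -12952443949087442337/42377061726232477430 ≈ -0.30565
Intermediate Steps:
Z = 12952443949087442337/5678904145597 (Z = -5406587/(-3605738*1/2269041 + 2474957*(-1/3167433)) = -5406587/(-3605738/2269041 - 2474957/3167433) = -5406587/(-5678904145597/2395678447251) = -5406587*(-2395678447251/5678904145597) = 12952443949087442337/5678904145597 ≈ 2.2808e+6)
Z/(-7462190) = (12952443949087442337/5678904145597)/(-7462190) = (12952443949087442337/5678904145597)*(-1/7462190) = -12952443949087442337/42377061726232477430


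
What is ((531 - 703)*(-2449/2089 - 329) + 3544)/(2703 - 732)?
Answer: 126036976/4117419 ≈ 30.611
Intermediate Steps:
((531 - 703)*(-2449/2089 - 329) + 3544)/(2703 - 732) = (-172*(-2449*1/2089 - 329) + 3544)/1971 = (-172*(-2449/2089 - 329) + 3544)*(1/1971) = (-172*(-689730/2089) + 3544)*(1/1971) = (118633560/2089 + 3544)*(1/1971) = (126036976/2089)*(1/1971) = 126036976/4117419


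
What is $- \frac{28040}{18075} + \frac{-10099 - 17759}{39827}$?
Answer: $- \frac{324056486}{143974605} \approx -2.2508$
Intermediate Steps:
$- \frac{28040}{18075} + \frac{-10099 - 17759}{39827} = \left(-28040\right) \frac{1}{18075} - \frac{27858}{39827} = - \frac{5608}{3615} - \frac{27858}{39827} = - \frac{324056486}{143974605}$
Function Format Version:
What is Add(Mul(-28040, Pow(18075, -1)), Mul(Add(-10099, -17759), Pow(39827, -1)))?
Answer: Rational(-324056486, 143974605) ≈ -2.2508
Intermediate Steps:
Add(Mul(-28040, Pow(18075, -1)), Mul(Add(-10099, -17759), Pow(39827, -1))) = Add(Mul(-28040, Rational(1, 18075)), Mul(-27858, Rational(1, 39827))) = Add(Rational(-5608, 3615), Rational(-27858, 39827)) = Rational(-324056486, 143974605)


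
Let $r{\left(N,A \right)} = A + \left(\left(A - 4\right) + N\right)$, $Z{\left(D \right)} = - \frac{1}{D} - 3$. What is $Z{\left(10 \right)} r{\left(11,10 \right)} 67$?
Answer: $- \frac{56079}{10} \approx -5607.9$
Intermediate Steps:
$Z{\left(D \right)} = -3 - \frac{1}{D}$ ($Z{\left(D \right)} = - \frac{1}{D} - 3 = -3 - \frac{1}{D}$)
$r{\left(N,A \right)} = -4 + N + 2 A$ ($r{\left(N,A \right)} = A + \left(\left(-4 + A\right) + N\right) = A + \left(-4 + A + N\right) = -4 + N + 2 A$)
$Z{\left(10 \right)} r{\left(11,10 \right)} 67 = \left(-3 - \frac{1}{10}\right) \left(-4 + 11 + 2 \cdot 10\right) 67 = \left(-3 - \frac{1}{10}\right) \left(-4 + 11 + 20\right) 67 = \left(-3 - \frac{1}{10}\right) 27 \cdot 67 = \left(- \frac{31}{10}\right) 27 \cdot 67 = \left(- \frac{837}{10}\right) 67 = - \frac{56079}{10}$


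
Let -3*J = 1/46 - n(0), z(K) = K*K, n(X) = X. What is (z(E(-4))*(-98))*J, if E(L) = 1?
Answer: 49/69 ≈ 0.71014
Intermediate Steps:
z(K) = K²
J = -1/138 (J = -(1/46 - 1*0)/3 = -(1/46 + 0)/3 = -⅓*1/46 = -1/138 ≈ -0.0072464)
(z(E(-4))*(-98))*J = (1²*(-98))*(-1/138) = (1*(-98))*(-1/138) = -98*(-1/138) = 49/69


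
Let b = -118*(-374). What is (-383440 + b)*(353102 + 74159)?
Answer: -144973075388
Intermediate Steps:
b = 44132
(-383440 + b)*(353102 + 74159) = (-383440 + 44132)*(353102 + 74159) = -339308*427261 = -144973075388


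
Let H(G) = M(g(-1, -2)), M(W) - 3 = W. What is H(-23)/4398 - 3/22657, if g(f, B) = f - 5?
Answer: -27055/33215162 ≈ -0.00081454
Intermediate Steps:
g(f, B) = -5 + f
M(W) = 3 + W
H(G) = -3 (H(G) = 3 + (-5 - 1) = 3 - 6 = -3)
H(-23)/4398 - 3/22657 = -3/4398 - 3/22657 = -3*1/4398 - 3*1/22657 = -1/1466 - 3/22657 = -27055/33215162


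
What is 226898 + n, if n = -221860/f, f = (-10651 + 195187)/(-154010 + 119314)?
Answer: 6196062986/23067 ≈ 2.6861e+5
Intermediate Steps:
f = -23067/4337 (f = 184536/(-34696) = 184536*(-1/34696) = -23067/4337 ≈ -5.3186)
n = 962206820/23067 (n = -221860/(-23067/4337) = -221860*(-4337/23067) = 962206820/23067 ≈ 41714.)
226898 + n = 226898 + 962206820/23067 = 6196062986/23067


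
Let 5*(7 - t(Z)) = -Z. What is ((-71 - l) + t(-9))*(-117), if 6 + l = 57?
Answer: 68328/5 ≈ 13666.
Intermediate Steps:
t(Z) = 7 + Z/5 (t(Z) = 7 - (-1)*Z/5 = 7 + Z/5)
l = 51 (l = -6 + 57 = 51)
((-71 - l) + t(-9))*(-117) = ((-71 - 1*51) + (7 + (⅕)*(-9)))*(-117) = ((-71 - 51) + (7 - 9/5))*(-117) = (-122 + 26/5)*(-117) = -584/5*(-117) = 68328/5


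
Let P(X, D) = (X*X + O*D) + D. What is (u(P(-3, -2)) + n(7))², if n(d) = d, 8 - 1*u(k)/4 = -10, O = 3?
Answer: 6241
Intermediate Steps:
P(X, D) = X² + 4*D (P(X, D) = (X*X + 3*D) + D = (X² + 3*D) + D = X² + 4*D)
u(k) = 72 (u(k) = 32 - 4*(-10) = 32 + 40 = 72)
(u(P(-3, -2)) + n(7))² = (72 + 7)² = 79² = 6241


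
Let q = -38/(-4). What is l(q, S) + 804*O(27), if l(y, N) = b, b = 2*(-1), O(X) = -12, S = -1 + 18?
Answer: -9650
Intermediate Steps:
S = 17
b = -2
q = 19/2 (q = -38*(-¼) = 19/2 ≈ 9.5000)
l(y, N) = -2
l(q, S) + 804*O(27) = -2 + 804*(-12) = -2 - 9648 = -9650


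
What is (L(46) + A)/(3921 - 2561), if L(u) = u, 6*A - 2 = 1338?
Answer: 101/510 ≈ 0.19804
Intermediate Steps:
A = 670/3 (A = ⅓ + (⅙)*1338 = ⅓ + 223 = 670/3 ≈ 223.33)
(L(46) + A)/(3921 - 2561) = (46 + 670/3)/(3921 - 2561) = (808/3)/1360 = (808/3)*(1/1360) = 101/510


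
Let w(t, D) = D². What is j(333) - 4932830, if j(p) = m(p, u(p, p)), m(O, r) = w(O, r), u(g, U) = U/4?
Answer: -78814391/16 ≈ -4.9259e+6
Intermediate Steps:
u(g, U) = U/4 (u(g, U) = U*(¼) = U/4)
m(O, r) = r²
j(p) = p²/16 (j(p) = (p/4)² = p²/16)
j(333) - 4932830 = (1/16)*333² - 4932830 = (1/16)*110889 - 4932830 = 110889/16 - 4932830 = -78814391/16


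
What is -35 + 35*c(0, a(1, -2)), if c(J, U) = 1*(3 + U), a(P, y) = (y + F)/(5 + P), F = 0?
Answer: 175/3 ≈ 58.333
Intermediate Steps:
a(P, y) = y/(5 + P) (a(P, y) = (y + 0)/(5 + P) = y/(5 + P))
c(J, U) = 3 + U
-35 + 35*c(0, a(1, -2)) = -35 + 35*(3 - 2/(5 + 1)) = -35 + 35*(3 - 2/6) = -35 + 35*(3 - 2*1/6) = -35 + 35*(3 - 1/3) = -35 + 35*(8/3) = -35 + 280/3 = 175/3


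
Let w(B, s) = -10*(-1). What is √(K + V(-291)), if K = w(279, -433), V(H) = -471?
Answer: I*√461 ≈ 21.471*I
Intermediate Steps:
w(B, s) = 10
K = 10
√(K + V(-291)) = √(10 - 471) = √(-461) = I*√461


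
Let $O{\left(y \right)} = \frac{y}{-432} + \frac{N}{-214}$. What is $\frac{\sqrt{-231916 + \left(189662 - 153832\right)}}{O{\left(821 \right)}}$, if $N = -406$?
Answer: $- \frac{46224 i \sqrt{196086}}{151} \approx - 1.3555 \cdot 10^{5} i$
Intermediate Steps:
$O{\left(y \right)} = \frac{203}{107} - \frac{y}{432}$ ($O{\left(y \right)} = \frac{y}{-432} - \frac{406}{-214} = y \left(- \frac{1}{432}\right) - - \frac{203}{107} = - \frac{y}{432} + \frac{203}{107} = \frac{203}{107} - \frac{y}{432}$)
$\frac{\sqrt{-231916 + \left(189662 - 153832\right)}}{O{\left(821 \right)}} = \frac{\sqrt{-231916 + \left(189662 - 153832\right)}}{\frac{203}{107} - \frac{821}{432}} = \frac{\sqrt{-231916 + 35830}}{- \frac{151}{46224}} = \sqrt{-196086} \left(- \frac{46224}{151}\right) = i \sqrt{196086} \left(- \frac{46224}{151}\right) = - \frac{46224 i \sqrt{196086}}{151}$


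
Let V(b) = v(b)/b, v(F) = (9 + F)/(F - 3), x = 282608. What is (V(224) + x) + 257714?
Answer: 26748100521/49504 ≈ 5.4032e+5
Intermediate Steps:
v(F) = (9 + F)/(-3 + F)
V(b) = (9 + b)/(b*(-3 + b)) (V(b) = ((9 + b)/(-3 + b))/b = (9 + b)/(b*(-3 + b)))
(V(224) + x) + 257714 = ((9 + 224)/(224*(-3 + 224)) + 282608) + 257714 = ((1/224)*233/221 + 282608) + 257714 = ((1/224)*(1/221)*233 + 282608) + 257714 = (233/49504 + 282608) + 257714 = 13990226665/49504 + 257714 = 26748100521/49504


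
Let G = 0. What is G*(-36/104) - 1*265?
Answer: -265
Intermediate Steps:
G*(-36/104) - 1*265 = 0*(-36/104) - 1*265 = 0*(-36*1/104) - 265 = 0*(-9/26) - 265 = 0 - 265 = -265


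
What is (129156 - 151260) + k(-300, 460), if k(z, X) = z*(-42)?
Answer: -9504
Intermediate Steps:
k(z, X) = -42*z
(129156 - 151260) + k(-300, 460) = (129156 - 151260) - 42*(-300) = -22104 + 12600 = -9504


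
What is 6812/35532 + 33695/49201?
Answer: 383101988/437052483 ≈ 0.87656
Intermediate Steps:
6812/35532 + 33695/49201 = 6812*(1/35532) + 33695*(1/49201) = 1703/8883 + 33695/49201 = 383101988/437052483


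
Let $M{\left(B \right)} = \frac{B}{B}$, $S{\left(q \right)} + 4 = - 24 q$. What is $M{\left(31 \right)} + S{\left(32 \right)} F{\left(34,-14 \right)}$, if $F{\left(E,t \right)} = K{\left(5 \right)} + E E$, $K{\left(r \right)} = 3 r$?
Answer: $-904011$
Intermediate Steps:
$S{\left(q \right)} = -4 - 24 q$
$M{\left(B \right)} = 1$
$F{\left(E,t \right)} = 15 + E^{2}$ ($F{\left(E,t \right)} = 3 \cdot 5 + E E = 15 + E^{2}$)
$M{\left(31 \right)} + S{\left(32 \right)} F{\left(34,-14 \right)} = 1 + \left(-4 - 768\right) \left(15 + 34^{2}\right) = 1 + \left(-4 - 768\right) \left(15 + 1156\right) = 1 - 904012 = -904011$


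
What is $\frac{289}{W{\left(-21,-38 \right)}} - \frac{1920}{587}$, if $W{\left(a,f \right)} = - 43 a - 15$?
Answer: $- \frac{1535317}{521256} \approx -2.9454$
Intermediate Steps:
$W{\left(a,f \right)} = -15 - 43 a$
$\frac{289}{W{\left(-21,-38 \right)}} - \frac{1920}{587} = \frac{289}{-15 - -903} - \frac{1920}{587} = \frac{289}{-15 + 903} - \frac{1920}{587} = \frac{289}{888} - \frac{1920}{587} = - \frac{1535317}{521256}$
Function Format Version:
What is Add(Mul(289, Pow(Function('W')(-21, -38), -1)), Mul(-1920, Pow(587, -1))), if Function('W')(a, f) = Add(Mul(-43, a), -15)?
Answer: Rational(-1535317, 521256) ≈ -2.9454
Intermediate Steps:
Function('W')(a, f) = Add(-15, Mul(-43, a))
Add(Mul(289, Pow(Function('W')(-21, -38), -1)), Mul(-1920, Pow(587, -1))) = Add(Mul(289, Pow(Add(-15, Mul(-43, -21)), -1)), Mul(-1920, Pow(587, -1))) = Add(Mul(289, Pow(Add(-15, 903), -1)), Mul(-1920, Rational(1, 587))) = Add(Mul(289, Pow(888, -1)), Rational(-1920, 587)) = Add(Mul(289, Rational(1, 888)), Rational(-1920, 587)) = Add(Rational(289, 888), Rational(-1920, 587)) = Rational(-1535317, 521256)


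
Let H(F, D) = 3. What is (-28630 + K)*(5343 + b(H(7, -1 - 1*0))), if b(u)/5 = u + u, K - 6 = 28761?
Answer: 736101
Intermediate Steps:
K = 28767 (K = 6 + 28761 = 28767)
b(u) = 10*u (b(u) = 5*(u + u) = 5*(2*u) = 10*u)
(-28630 + K)*(5343 + b(H(7, -1 - 1*0))) = (-28630 + 28767)*(5343 + 10*3) = 137*(5343 + 30) = 137*5373 = 736101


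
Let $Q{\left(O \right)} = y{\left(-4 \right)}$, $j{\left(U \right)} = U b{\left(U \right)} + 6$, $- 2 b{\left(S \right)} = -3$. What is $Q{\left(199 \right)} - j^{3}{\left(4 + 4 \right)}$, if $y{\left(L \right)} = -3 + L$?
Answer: $-5839$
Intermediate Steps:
$b{\left(S \right)} = \frac{3}{2}$ ($b{\left(S \right)} = \left(- \frac{1}{2}\right) \left(-3\right) = \frac{3}{2}$)
$j{\left(U \right)} = 6 + \frac{3 U}{2}$ ($j{\left(U \right)} = U \frac{3}{2} + 6 = \frac{3 U}{2} + 6 = 6 + \frac{3 U}{2}$)
$Q{\left(O \right)} = -7$ ($Q{\left(O \right)} = -3 - 4 = -7$)
$Q{\left(199 \right)} - j^{3}{\left(4 + 4 \right)} = -7 - \left(6 + \frac{3 \left(4 + 4\right)}{2}\right)^{3} = -7 - \left(6 + \frac{3}{2} \cdot 8\right)^{3} = -7 - \left(6 + 12\right)^{3} = -7 - 18^{3} = -7 - 5832 = -5839$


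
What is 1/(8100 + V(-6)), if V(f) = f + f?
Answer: 1/8088 ≈ 0.00012364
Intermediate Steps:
V(f) = 2*f
1/(8100 + V(-6)) = 1/(8100 + 2*(-6)) = 1/(8100 - 12) = 1/8088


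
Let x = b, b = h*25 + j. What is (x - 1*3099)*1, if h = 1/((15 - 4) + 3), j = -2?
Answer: -43389/14 ≈ -3099.2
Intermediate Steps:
h = 1/14 (h = 1/(11 + 3) = 1/14 ≈ 0.071429)
b = -3/14 (b = (1/14)*25 - 2 = 25/14 - 2 = -3/14 ≈ -0.21429)
x = -3/14 ≈ -0.21429
(x - 1*3099)*1 = (-3/14 - 1*3099)*1 = (-3/14 - 3099)*1 = -43389/14*1 = -43389/14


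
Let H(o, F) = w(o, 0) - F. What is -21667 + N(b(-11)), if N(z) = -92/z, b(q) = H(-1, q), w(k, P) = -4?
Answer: -151761/7 ≈ -21680.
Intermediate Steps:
H(o, F) = -4 - F
b(q) = -4 - q
-21667 + N(b(-11)) = -21667 - 92/(-4 - 1*(-11)) = -21667 - 92/(-4 + 11) = -21667 - 92/7 = -151761/7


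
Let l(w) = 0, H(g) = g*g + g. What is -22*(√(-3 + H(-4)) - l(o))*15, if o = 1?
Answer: -990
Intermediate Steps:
H(g) = g + g² (H(g) = g² + g = g + g²)
-22*(√(-3 + H(-4)) - l(o))*15 = -22*(√(-3 - 4*(1 - 4)) - 1*0)*15 = -22*(√(-3 - 4*(-3)) + 0)*15 = -22*(√(-3 + 12) + 0)*15 = -22*(√9 + 0)*15 = -22*(3 + 0)*15 = -22*3*15 = -66*15 = -990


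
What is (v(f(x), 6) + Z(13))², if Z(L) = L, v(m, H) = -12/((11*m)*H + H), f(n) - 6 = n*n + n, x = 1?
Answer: 1334025/7921 ≈ 168.42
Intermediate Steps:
f(n) = 6 + n + n² (f(n) = 6 + (n*n + n) = 6 + (n² + n) = 6 + (n + n²) = 6 + n + n²)
v(m, H) = -12/(H + 11*H*m) (v(m, H) = -12/(11*H*m + H) = -12/(H + 11*H*m))
(v(f(x), 6) + Z(13))² = (-12/(6*(1 + 11*(6 + 1 + 1²))) + 13)² = (-12*⅙/(1 + 11*(6 + 1 + 1)) + 13)² = (-12*⅙/(1 + 11*8) + 13)² = (-12*⅙/(1 + 88) + 13)² = (-12*⅙/89 + 13)² = (-12*⅙*1/89 + 13)² = (-2/89 + 13)² = (1155/89)² = 1334025/7921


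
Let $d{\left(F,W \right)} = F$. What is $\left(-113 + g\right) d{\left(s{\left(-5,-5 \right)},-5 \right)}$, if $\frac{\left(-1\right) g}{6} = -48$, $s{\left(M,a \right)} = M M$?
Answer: $4375$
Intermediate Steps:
$s{\left(M,a \right)} = M^{2}$
$g = 288$ ($g = \left(-6\right) \left(-48\right) = 288$)
$\left(-113 + g\right) d{\left(s{\left(-5,-5 \right)},-5 \right)} = \left(-113 + 288\right) \left(-5\right)^{2} = 175 \cdot 25 = 4375$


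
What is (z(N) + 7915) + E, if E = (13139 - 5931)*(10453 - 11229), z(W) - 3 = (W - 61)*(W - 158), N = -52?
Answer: -5561760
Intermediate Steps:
z(W) = 3 + (-158 + W)*(-61 + W) (z(W) = 3 + (W - 61)*(W - 158) = 3 + (-61 + W)*(-158 + W) = 3 + (-158 + W)*(-61 + W))
E = -5593408 (E = 7208*(-776) = -5593408)
(z(N) + 7915) + E = ((9641 + (-52)² - 219*(-52)) + 7915) - 5593408 = ((9641 + 2704 + 11388) + 7915) - 5593408 = (23733 + 7915) - 5593408 = 31648 - 5593408 = -5561760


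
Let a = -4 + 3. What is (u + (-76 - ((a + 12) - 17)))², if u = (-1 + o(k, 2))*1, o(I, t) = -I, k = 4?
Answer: 5625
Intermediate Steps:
a = -1
u = -5 (u = (-1 - 1*4)*1 = (-1 - 4)*1 = -5*1 = -5)
(u + (-76 - ((a + 12) - 17)))² = (-5 + (-76 - ((-1 + 12) - 17)))² = (-5 + (-76 - (11 - 17)))² = (-5 + (-76 - 1*(-6)))² = (-5 + (-76 + 6))² = (-5 - 70)² = (-75)² = 5625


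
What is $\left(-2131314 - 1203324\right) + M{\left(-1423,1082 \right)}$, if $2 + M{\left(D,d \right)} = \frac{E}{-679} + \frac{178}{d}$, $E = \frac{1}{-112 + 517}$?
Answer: $- \frac{496102021324786}{148772295} \approx -3.3346 \cdot 10^{6}$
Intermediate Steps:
$E = \frac{1}{405} \approx 0.0024691$
$M{\left(D,d \right)} = - \frac{549991}{274995} + \frac{178}{d}$ ($M{\left(D,d \right)} = -2 + \left(\frac{1}{405 \left(-679\right)} + \frac{178}{d}\right) = -2 + \left(\frac{1}{405} \left(- \frac{1}{679}\right) + \frac{178}{d}\right) = -2 - \left(\frac{1}{274995} - \frac{178}{d}\right) = - \frac{549991}{274995} + \frac{178}{d}$)
$\left(-2131314 - 1203324\right) + M{\left(-1423,1082 \right)} = \left(-2131314 - 1203324\right) - \left(\frac{549991}{274995} - \frac{178}{1082}\right) = -3334638 + \left(- \frac{549991}{274995} + 178 \cdot \frac{1}{1082}\right) = -3334638 + \left(- \frac{549991}{274995} + \frac{89}{541}\right) = -3334638 - \frac{273070576}{148772295} = - \frac{496102021324786}{148772295}$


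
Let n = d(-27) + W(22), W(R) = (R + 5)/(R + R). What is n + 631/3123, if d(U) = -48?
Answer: -6483691/137412 ≈ -47.184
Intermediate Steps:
W(R) = (5 + R)/(2*R) (W(R) = (5 + R)/((2*R)) = (5 + R)*(1/(2*R)) = (5 + R)/(2*R))
n = -2085/44 (n = -48 + (½)*(5 + 22)/22 = -48 + (½)*(1/22)*27 = -48 + 27/44 = -2085/44 ≈ -47.386)
n + 631/3123 = -2085/44 + 631/3123 = -6483691/137412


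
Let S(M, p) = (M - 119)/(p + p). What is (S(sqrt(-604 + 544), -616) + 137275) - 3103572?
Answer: -522068255/176 - I*sqrt(15)/616 ≈ -2.9663e+6 - 0.0062873*I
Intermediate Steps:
S(M, p) = (-119 + M)/(2*p) (S(M, p) = (-119 + M)/((2*p)) = (-119 + M)*(1/(2*p)) = (-119 + M)/(2*p))
(S(sqrt(-604 + 544), -616) + 137275) - 3103572 = ((1/2)*(-119 + sqrt(-604 + 544))/(-616) + 137275) - 3103572 = ((1/2)*(-1/616)*(-119 + sqrt(-60)) + 137275) - 3103572 = ((1/2)*(-1/616)*(-119 + 2*I*sqrt(15)) + 137275) - 3103572 = ((17/176 - I*sqrt(15)/616) + 137275) - 3103572 = (24160417/176 - I*sqrt(15)/616) - 3103572 = -522068255/176 - I*sqrt(15)/616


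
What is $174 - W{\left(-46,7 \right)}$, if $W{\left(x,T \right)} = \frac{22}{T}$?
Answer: $\frac{1196}{7} \approx 170.86$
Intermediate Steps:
$174 - W{\left(-46,7 \right)} = 174 - \frac{22}{7} = \frac{1196}{7}$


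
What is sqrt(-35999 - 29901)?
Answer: 10*I*sqrt(659) ≈ 256.71*I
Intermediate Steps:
sqrt(-35999 - 29901) = sqrt(-65900) = 10*I*sqrt(659)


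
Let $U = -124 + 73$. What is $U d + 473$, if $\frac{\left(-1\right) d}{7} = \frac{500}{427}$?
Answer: $\frac{54353}{61} \approx 891.03$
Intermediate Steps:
$d = - \frac{500}{61}$ ($d = - 7 \cdot \frac{500}{427} = - 7 \cdot 500 \cdot \frac{1}{427} = \left(-7\right) \frac{500}{427} = - \frac{500}{61} \approx -8.1967$)
$U = -51$
$U d + 473 = \left(-51\right) \left(- \frac{500}{61}\right) + 473 = \frac{25500}{61} + 473 = \frac{54353}{61}$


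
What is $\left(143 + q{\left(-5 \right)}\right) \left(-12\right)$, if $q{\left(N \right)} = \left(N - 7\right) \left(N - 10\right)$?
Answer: $-3876$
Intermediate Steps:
$q{\left(N \right)} = \left(-10 + N\right) \left(-7 + N\right)$ ($q{\left(N \right)} = \left(-7 + N\right) \left(-10 + N\right) = \left(-10 + N\right) \left(-7 + N\right)$)
$\left(143 + q{\left(-5 \right)}\right) \left(-12\right) = \left(143 + \left(70 + \left(-5\right)^{2} - -85\right)\right) \left(-12\right) = \left(143 + \left(70 + 25 + 85\right)\right) \left(-12\right) = \left(143 + 180\right) \left(-12\right) = 323 \left(-12\right) = -3876$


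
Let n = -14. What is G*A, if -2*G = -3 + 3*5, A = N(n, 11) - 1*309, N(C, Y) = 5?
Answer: 1824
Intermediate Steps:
A = -304 (A = 5 - 1*309 = 5 - 309 = -304)
G = -6 (G = -(-3 + 3*5)/2 = -(-3 + 15)/2 = -1/2*12 = -6)
G*A = -6*(-304) = 1824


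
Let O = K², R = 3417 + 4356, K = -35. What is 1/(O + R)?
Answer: 1/8998 ≈ 0.00011114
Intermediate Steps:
R = 7773
O = 1225 (O = (-35)² = 1225)
1/(O + R) = 1/(1225 + 7773) = 1/8998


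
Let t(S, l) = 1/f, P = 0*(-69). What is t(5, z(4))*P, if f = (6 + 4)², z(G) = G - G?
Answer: 0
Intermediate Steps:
z(G) = 0
f = 100 (f = 10² = 100)
P = 0
t(S, l) = 1/100
t(5, z(4))*P = (1/100)*0 = 0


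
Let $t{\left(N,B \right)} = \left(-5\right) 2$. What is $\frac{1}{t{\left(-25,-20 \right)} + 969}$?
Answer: $\frac{1}{959} \approx 0.0010428$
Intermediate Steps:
$t{\left(N,B \right)} = -10$
$\frac{1}{t{\left(-25,-20 \right)} + 969} = \frac{1}{-10 + 969} = \frac{1}{959}$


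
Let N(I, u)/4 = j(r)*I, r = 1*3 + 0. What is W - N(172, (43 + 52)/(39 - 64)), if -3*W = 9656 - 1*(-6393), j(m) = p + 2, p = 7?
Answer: -34625/3 ≈ -11542.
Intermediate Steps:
r = 3 (r = 3 + 0 = 3)
j(m) = 9 (j(m) = 7 + 2 = 9)
N(I, u) = 36*I (N(I, u) = 4*(9*I) = 36*I)
W = -16049/3 (W = -(9656 - 1*(-6393))/3 = -(9656 + 6393)/3 = -⅓*16049 = -16049/3 ≈ -5349.7)
W - N(172, (43 + 52)/(39 - 64)) = -16049/3 - 36*172 = -16049/3 - 1*6192 = -16049/3 - 6192 = -34625/3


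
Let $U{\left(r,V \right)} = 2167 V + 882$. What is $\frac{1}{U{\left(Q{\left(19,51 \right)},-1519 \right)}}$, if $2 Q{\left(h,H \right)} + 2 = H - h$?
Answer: $- \frac{1}{3290791} \approx -3.0388 \cdot 10^{-7}$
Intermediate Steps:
$Q{\left(h,H \right)} = -1 + \frac{H}{2} - \frac{h}{2}$ ($Q{\left(h,H \right)} = -1 + \frac{H - h}{2} = -1 + \left(\frac{H}{2} - \frac{h}{2}\right) = -1 + \frac{H}{2} - \frac{h}{2}$)
$U{\left(r,V \right)} = 882 + 2167 V$
$\frac{1}{U{\left(Q{\left(19,51 \right)},-1519 \right)}} = \frac{1}{882 + 2167 \left(-1519\right)} = \frac{1}{882 - 3291673} = \frac{1}{-3290791} = - \frac{1}{3290791}$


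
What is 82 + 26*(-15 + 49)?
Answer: 966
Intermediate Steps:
82 + 26*(-15 + 49) = 82 + 26*34 = 82 + 884 = 966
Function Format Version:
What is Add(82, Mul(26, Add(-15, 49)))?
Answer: 966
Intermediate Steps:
Add(82, Mul(26, Add(-15, 49))) = Add(82, Mul(26, 34)) = Add(82, 884) = 966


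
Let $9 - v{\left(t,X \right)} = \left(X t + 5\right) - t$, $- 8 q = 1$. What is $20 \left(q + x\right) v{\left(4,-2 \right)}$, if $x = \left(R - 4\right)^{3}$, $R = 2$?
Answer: $-2600$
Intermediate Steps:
$q = - \frac{1}{8}$ ($q = \left(- \frac{1}{8}\right) 1 = - \frac{1}{8} \approx -0.125$)
$v{\left(t,X \right)} = 4 + t - X t$ ($v{\left(t,X \right)} = 9 - \left(\left(X t + 5\right) - t\right) = 9 - \left(\left(5 + X t\right) - t\right) = 9 - \left(5 - t + X t\right) = 4 + t - X t$)
$x = -8$ ($x = \left(2 - 4\right)^{3} = \left(-2\right)^{3} = -8$)
$20 \left(q + x\right) v{\left(4,-2 \right)} = 20 \left(- \frac{1}{8} - 8\right) \left(4 + 4 - \left(-2\right) 4\right) = 20 \left(- \frac{65}{8}\right) \left(4 + 4 + 8\right) = \left(- \frac{325}{2}\right) 16 = -2600$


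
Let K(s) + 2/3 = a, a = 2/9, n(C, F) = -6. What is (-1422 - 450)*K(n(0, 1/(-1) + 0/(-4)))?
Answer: 832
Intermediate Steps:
a = 2/9 (a = 2*(⅑) = 2/9 ≈ 0.22222)
K(s) = -4/9 (K(s) = -⅔ + 2/9 = -4/9)
(-1422 - 450)*K(n(0, 1/(-1) + 0/(-4))) = (-1422 - 450)*(-4/9) = -1872*(-4/9) = 832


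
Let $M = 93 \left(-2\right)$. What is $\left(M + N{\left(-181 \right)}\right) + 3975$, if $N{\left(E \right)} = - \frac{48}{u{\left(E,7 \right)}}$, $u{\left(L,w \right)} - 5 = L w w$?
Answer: $\frac{2099109}{554} \approx 3789.0$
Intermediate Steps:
$u{\left(L,w \right)} = 5 + L w^{2}$ ($u{\left(L,w \right)} = 5 + L w w = 5 + L w^{2}$)
$M = -186$
$N{\left(E \right)} = - \frac{48}{5 + 49 E}$ ($N{\left(E \right)} = - \frac{48}{5 + E 7^{2}} = - \frac{48}{5 + E 49} = - \frac{48}{5 + 49 E}$)
$\left(M + N{\left(-181 \right)}\right) + 3975 = \left(-186 - \frac{48}{5 + 49 \left(-181\right)}\right) + 3975 = \left(-186 - \frac{48}{5 - 8869}\right) + 3975 = \left(-186 - \frac{48}{-8864}\right) + 3975 = \left(-186 - - \frac{3}{554}\right) + 3975 = \left(-186 + \frac{3}{554}\right) + 3975 = - \frac{103041}{554} + 3975 = \frac{2099109}{554}$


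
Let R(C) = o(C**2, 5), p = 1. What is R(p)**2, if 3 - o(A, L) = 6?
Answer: 9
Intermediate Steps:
o(A, L) = -3 (o(A, L) = 3 - 1*6 = 3 - 6 = -3)
R(C) = -3
R(p)**2 = (-3)**2 = 9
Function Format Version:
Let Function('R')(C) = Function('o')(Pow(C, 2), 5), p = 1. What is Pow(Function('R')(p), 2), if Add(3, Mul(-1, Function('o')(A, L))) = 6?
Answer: 9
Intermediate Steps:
Function('o')(A, L) = -3 (Function('o')(A, L) = Add(3, Mul(-1, 6)) = Add(3, -6) = -3)
Function('R')(C) = -3
Pow(Function('R')(p), 2) = Pow(-3, 2) = 9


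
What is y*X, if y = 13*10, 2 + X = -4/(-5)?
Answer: -156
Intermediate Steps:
X = -6/5 (X = -2 - 4/(-5) = -2 - 4*(-⅕) = -2 + ⅘ = -6/5 ≈ -1.2000)
y = 130
y*X = 130*(-6/5) = -156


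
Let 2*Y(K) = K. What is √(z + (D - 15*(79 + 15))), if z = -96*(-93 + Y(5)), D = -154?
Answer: 2*√1781 ≈ 84.404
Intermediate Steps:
Y(K) = K/2
z = 8688 (z = -96*(-93 + (½)*5) = -96*(-93 + 5/2) = -96*(-181/2) = 8688)
√(z + (D - 15*(79 + 15))) = √(8688 + (-154 - 15*(79 + 15))) = √(8688 + (-154 - 15*94)) = √(8688 + (-154 - 1*1410)) = √(8688 + (-154 - 1410)) = √(8688 - 1564) = √7124 = 2*√1781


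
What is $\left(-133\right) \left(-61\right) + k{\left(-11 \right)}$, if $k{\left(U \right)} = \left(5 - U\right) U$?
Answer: $7937$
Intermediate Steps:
$k{\left(U \right)} = U \left(5 - U\right)$
$\left(-133\right) \left(-61\right) + k{\left(-11 \right)} = \left(-133\right) \left(-61\right) - 11 \left(5 - -11\right) = 8113 - 11 \left(5 + 11\right) = 8113 - 176 = 7937$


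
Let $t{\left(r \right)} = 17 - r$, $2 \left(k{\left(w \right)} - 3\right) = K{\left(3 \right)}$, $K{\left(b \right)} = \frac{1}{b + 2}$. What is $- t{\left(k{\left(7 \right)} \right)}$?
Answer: $- \frac{139}{10} \approx -13.9$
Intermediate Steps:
$K{\left(b \right)} = \frac{1}{2 + b}$
$k{\left(w \right)} = \frac{31}{10}$ ($k{\left(w \right)} = 3 + \frac{1}{2 \left(2 + 3\right)} = 3 + \frac{1}{2 \cdot 5} = 3 + \frac{1}{2} \cdot \frac{1}{5} = 3 + \frac{1}{10} = \frac{31}{10}$)
$- t{\left(k{\left(7 \right)} \right)} = - (17 - \frac{31}{10}) = \left(-1\right) \frac{139}{10} = - \frac{139}{10}$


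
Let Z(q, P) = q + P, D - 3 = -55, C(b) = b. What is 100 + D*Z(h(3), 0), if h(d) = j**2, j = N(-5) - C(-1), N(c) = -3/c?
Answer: -828/25 ≈ -33.120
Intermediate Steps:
j = 8/5 (j = -3/(-5) - 1*(-1) = -3*(-1/5) + 1 = 3/5 + 1 = 8/5 ≈ 1.6000)
D = -52 (D = 3 - 55 = -52)
h(d) = 64/25 (h(d) = (8/5)**2 = 64/25)
Z(q, P) = P + q
100 + D*Z(h(3), 0) = 100 - 52*(0 + 64/25) = 100 - 52*64/25 = 100 - 3328/25 = -828/25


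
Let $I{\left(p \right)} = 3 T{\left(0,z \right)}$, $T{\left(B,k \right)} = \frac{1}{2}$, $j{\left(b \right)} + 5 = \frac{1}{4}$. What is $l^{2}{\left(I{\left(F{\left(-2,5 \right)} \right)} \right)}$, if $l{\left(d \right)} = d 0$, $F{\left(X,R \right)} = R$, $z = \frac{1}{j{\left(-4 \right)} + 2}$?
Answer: $0$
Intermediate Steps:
$j{\left(b \right)} = - \frac{19}{4}$ ($j{\left(b \right)} = -5 + \frac{1}{4} = - \frac{19}{4}$)
$z = - \frac{4}{11}$ ($z = \frac{1}{- \frac{19}{4} + 2} = \frac{1}{- \frac{11}{4}} = - \frac{4}{11} \approx -0.36364$)
$T{\left(B,k \right)} = \frac{1}{2}$
$I{\left(p \right)} = \frac{3}{2}$ ($I{\left(p \right)} = 3 \cdot \frac{1}{2} = \frac{3}{2}$)
$l{\left(d \right)} = 0$
$l^{2}{\left(I{\left(F{\left(-2,5 \right)} \right)} \right)} = 0^{2} = 0$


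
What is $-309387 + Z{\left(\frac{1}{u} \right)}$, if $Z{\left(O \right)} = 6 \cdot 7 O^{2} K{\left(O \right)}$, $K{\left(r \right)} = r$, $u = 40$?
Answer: $- \frac{9900383979}{32000} \approx -3.0939 \cdot 10^{5}$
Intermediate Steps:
$Z{\left(O \right)} = 42 O^{3}$ ($Z{\left(O \right)} = 6 \cdot 7 O^{2} O = 42 O^{2} O = 42 O^{3}$)
$-309387 + Z{\left(\frac{1}{u} \right)} = -309387 + 42 \left(\frac{1}{40}\right)^{3} = -309387 + \frac{42}{64000} = -309387 + 42 \cdot \frac{1}{64000} = -309387 + \frac{21}{32000} = - \frac{9900383979}{32000}$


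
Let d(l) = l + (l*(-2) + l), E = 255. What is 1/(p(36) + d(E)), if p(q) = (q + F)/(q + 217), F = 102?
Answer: 11/6 ≈ 1.8333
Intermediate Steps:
p(q) = (102 + q)/(217 + q) (p(q) = (q + 102)/(q + 217) = (102 + q)/(217 + q))
d(l) = 0 (d(l) = l + (-2*l + l) = l - l = 0)
1/(p(36) + d(E)) = 1/((102 + 36)/(217 + 36) + 0) = 1/(138/253 + 0) = 1/((1/253)*138 + 0) = 1/(6/11 + 0) = 1/(6/11) = 11/6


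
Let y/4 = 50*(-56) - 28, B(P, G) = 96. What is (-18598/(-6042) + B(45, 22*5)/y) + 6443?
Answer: 13767818488/2135847 ≈ 6446.1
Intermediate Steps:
y = -11312 (y = 4*(50*(-56) - 28) = 4*(-2800 - 28) = 4*(-2828) = -11312)
(-18598/(-6042) + B(45, 22*5)/y) + 6443 = (-18598/(-6042) + 96/(-11312)) + 6443 = (-18598*(-1/6042) + 96*(-1/11312)) + 6443 = (9299/3021 - 6/707) + 6443 = 6556267/2135847 + 6443 = 13767818488/2135847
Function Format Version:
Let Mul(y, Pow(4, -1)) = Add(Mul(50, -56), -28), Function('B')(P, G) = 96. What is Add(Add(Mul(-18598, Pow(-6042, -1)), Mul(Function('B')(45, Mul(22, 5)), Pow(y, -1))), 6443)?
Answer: Rational(13767818488, 2135847) ≈ 6446.1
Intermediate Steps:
y = -11312 (y = Mul(4, Add(Mul(50, -56), -28)) = Mul(4, Add(-2800, -28)) = Mul(4, -2828) = -11312)
Add(Add(Mul(-18598, Pow(-6042, -1)), Mul(Function('B')(45, Mul(22, 5)), Pow(y, -1))), 6443) = Add(Add(Mul(-18598, Pow(-6042, -1)), Mul(96, Pow(-11312, -1))), 6443) = Add(Add(Mul(-18598, Rational(-1, 6042)), Mul(96, Rational(-1, 11312))), 6443) = Add(Add(Rational(9299, 3021), Rational(-6, 707)), 6443) = Add(Rational(6556267, 2135847), 6443) = Rational(13767818488, 2135847)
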